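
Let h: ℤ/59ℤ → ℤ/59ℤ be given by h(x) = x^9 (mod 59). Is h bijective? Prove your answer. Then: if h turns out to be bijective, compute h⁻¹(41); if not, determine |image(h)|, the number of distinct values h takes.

Since 59 is prime, the nonzero elements of ℤ/59ℤ form a cyclic group of order 58.
As gcd(9, 58) = 1, raising to the 9th power is a bijection on this group: if x_1^9 ≡ x_2^9 then (x_1x_2^{−1})^9 = 1, and the only element of order dividing gcd(9, 58) = 1 is 1, so x_1 = x_2.
With h(0) = 0 this makes h injective on all of ℤ/59ℤ, hence bijective (finite equal-size domain and codomain). In particular h is bijective.
Since h is bijective, we find the preimage of 41. The inverse of x ↦ x^9 on (ℤ/59ℤ)^× is x ↦ x^13, because 9·13 = 117 = 2·58 + 1 ≡ 1 (mod 58) and x^{58} = 1 for x ≠ 0 (Fermat). So h⁻¹(41) = 41^13 mod 59.
Repeated squaring mod 59: 41^1 ≡ 41, 41^2 ≡ 41² = 1681 ≡ 29, 41^4 ≡ 29² = 841 ≡ 15, 41^8 ≡ 15² = 225 ≡ 48. Since 13 = 8 + 4 + 1, 41^13 ≡ 48·15·41: 48·15 = 720 ≡ 12, then 12·41 = 492 ≡ 20. So 41^13 ≡ 20 (mod 59).
Hence h⁻¹(41) = 20.

20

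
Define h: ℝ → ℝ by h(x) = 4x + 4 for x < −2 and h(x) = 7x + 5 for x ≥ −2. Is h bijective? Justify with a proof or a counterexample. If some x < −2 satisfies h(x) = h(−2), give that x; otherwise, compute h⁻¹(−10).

Both pieces are strictly increasing (slopes 4 and 7), so each is injective on its own interval.
The left piece maps (−∞, −2) onto (−∞, −4); the right piece maps [−2, ∞) onto [−9, ∞).
These images overlap. In particular h(−2) = −9 (right piece), and solving 4x + 4 = −9 on the left piece gives x = −13/4 < −2.
So h(−13/4) = h(−2) with −13/4 ≠ −2, and h is not injective, hence not bijective. This x = −13/4 is the requested value below −2.

-13/4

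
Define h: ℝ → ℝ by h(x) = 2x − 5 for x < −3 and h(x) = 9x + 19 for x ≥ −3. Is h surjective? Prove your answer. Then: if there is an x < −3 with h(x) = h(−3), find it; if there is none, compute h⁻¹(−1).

Both pieces are strictly increasing (slopes 2 and 9), so each is injective on its own interval.
The left piece maps (−∞, −3) onto (−∞, −11); the right piece maps [−3, ∞) onto [−8, ∞).
The union (−∞, −11) ∪ [−8, ∞) omits the interval between −11 and −8; in particular −11 has no preimage. So h is not surjective.
Because the two images are disjoint, no x < −3 has h(x) = h(−3), so we compute h⁻¹(−1): −1 lies in [−8, ∞), so solve 9x + 19 = −1: x = (−1 − 19)/9 = −20/9.

-20/9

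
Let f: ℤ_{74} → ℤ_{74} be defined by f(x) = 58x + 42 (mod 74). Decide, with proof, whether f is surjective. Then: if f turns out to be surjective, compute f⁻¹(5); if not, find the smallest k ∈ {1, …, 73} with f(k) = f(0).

37

Recall: surjectivity means every element of the codomain has a preimage under f.
Since gcd(58, 74) = 2, we have 58x ≡ 0 (mod 2) for all x, so f(x) ≡ 0 (mod 2).
But 1 ≢ 0 (mod 2), so 1 ∈ ℤ_{74} has no preimage. Thus f is not surjective.
Since f is not surjective, we find the least positive k with f(k) = f(0): this means 58k ≡ 0 (mod 74), i.e. 74 ∣ 58k. Since gcd(58, 74) = 2, dividing through by 2 this holds exactly when 37 ∣ 29k, and as gcd(29, 37) = 1, exactly when 37 ∣ k.
The smallest positive such k is 37.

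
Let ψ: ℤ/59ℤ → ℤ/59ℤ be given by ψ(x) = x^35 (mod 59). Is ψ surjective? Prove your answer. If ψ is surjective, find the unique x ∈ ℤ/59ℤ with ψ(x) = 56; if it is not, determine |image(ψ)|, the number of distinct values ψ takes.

52

Since 59 is prime, the nonzero elements of ℤ/59ℤ form a cyclic group of order 58.
As gcd(35, 58) = 1, raising to the 35th power is a bijection on this group: if u^35 ≡ v^35 then (uv^{−1})^35 = 1, and the only element of order dividing gcd(35, 58) = 1 is 1, so u = v.
With ψ(0) = 0 this makes ψ injective on all of ℤ/59ℤ, hence bijective (finite equal-size domain and codomain). In particular ψ is surjective.
Since ψ is surjective, we find the preimage of 56. The inverse of x ↦ x^35 on (ℤ/59ℤ)^× is x ↦ x^5, because 35·5 = 175 = 3·58 + 1 ≡ 1 (mod 58) and x^{58} = 1 for x ≠ 0 (Fermat). So ψ⁻¹(56) = 56^5 mod 59.
Repeated squaring mod 59: 56^1 ≡ 56, 56^2 ≡ 56² = 3136 ≡ 9, 56^4 ≡ 9² = 81 ≡ 22. Since 5 = 4 + 1, 56^5 ≡ 22·56: 22·56 = 1232 ≡ 52. So 56^5 ≡ 52 (mod 59).
Hence ψ⁻¹(56) = 52.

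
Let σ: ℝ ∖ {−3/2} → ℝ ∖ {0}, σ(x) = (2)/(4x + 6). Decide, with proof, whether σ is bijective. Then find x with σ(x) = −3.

Suppose σ(u) = σ(v). Cross-multiplying: (2)(4v + 6) = (2)(4u + 6).
Expanding both sides and cancelling the symmetric terms leaves −8·(u − v) = 0. Since −8 ≠ 0, u = v. Hence σ is injective.
For any y ≠ 0, solving y(4x + 6) = 2 for x gives a well-defined x ≠ −3/2. So σ is surjective.
So σ is bijective.
Solving σ(x) = −3: cross-multiplying gives 2 = −3(4x + 6), which rearranges to 12x = −20, so x = −5/3.

-5/3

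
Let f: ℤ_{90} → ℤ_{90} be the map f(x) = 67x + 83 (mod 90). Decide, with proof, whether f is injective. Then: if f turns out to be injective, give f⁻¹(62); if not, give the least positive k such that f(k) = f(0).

If f(u) = f(v), then 67u ≡ 67v (mod 90). Because gcd(67, 90) = 1, we may cancel 67 to get u ≡ v (mod 90).
Thus f is injective.
We now compute 67⁻¹ mod 90 explicitly. Euclid's algorithm: 90 = 1·67 + 23, 67 = 2·23 + 21, 23 = 1·21 + 2, 21 = 10·2 + 1; back-substituting gives 1 = 43·67 − 32·90, so 67⁻¹ ≡ 43 (mod 90).
Since f is injective, we find f⁻¹(62): we need 67x ≡ 62 − 83 ≡ 69 (mod 90). Using 67⁻¹ = 43: x ≡ 43·69 = 2967 = 32·90 + 87, so x = 87.
Check: f(87) = 67·87 + 83 = 5912 = 65·90 + 62 ≡ 62 (mod 90).

87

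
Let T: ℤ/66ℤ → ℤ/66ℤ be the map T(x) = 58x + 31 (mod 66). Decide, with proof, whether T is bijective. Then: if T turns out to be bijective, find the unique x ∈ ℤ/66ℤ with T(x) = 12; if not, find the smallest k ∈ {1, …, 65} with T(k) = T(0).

Recall that injectivity means: for all x_1, x_2 in the domain, T(x_1) = T(x_2) implies x_1 = x_2.
We have gcd(58, 66) = 2 > 1. Taking x_1 = 0 and x_2 = 33: T(0) = 31 and T(33) = 58·33 + 31 = 1945 ≡ 31 (mod 66).
So T(0) = T(33) while 0 ≠ 33, hence T is not injective, hence not bijective.
Since T is not bijective, we find the least positive k with T(k) = T(0): this means 58k ≡ 0 (mod 66), i.e. 66 ∣ 58k. Since gcd(58, 66) = 2, dividing through by 2 this holds exactly when 33 ∣ 29k, and as gcd(29, 33) = 1, exactly when 33 ∣ k.
The smallest positive such k is 33.

33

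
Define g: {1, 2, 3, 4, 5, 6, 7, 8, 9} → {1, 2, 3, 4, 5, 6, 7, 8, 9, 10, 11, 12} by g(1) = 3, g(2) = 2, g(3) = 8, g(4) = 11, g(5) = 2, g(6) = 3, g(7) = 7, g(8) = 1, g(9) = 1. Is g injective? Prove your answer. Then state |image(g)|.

6

g(2) = 2 = g(5) with 2 ≠ 5, so g is not injective.
The image of g is {1, 2, 3, 7, 8, 11}, which has 6 elements.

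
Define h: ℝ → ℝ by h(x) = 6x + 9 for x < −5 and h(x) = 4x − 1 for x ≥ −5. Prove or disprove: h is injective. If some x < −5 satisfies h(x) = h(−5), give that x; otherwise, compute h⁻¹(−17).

-4

Both pieces are strictly increasing (slopes 6 and 4), so each is injective on its own interval.
The left piece maps (−∞, −5) onto (−∞, −21); the right piece maps [−5, ∞) onto [−21, ∞).
These images are disjoint, so no value is attained by both pieces. So h is injective.
Because the two images are disjoint, no x < −5 has h(x) = h(−5), so we compute h⁻¹(−17): −17 lies in [−21, ∞), so solve 4x − 1 = −17: x = (−17 + 1)/4 = −4.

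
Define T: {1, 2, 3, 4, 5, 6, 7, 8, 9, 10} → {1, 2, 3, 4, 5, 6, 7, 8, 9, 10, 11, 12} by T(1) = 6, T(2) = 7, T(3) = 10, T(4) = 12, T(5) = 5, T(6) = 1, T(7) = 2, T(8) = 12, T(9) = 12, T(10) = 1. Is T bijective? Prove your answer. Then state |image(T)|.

T(4) = 12 = T(8) with 4 ≠ 8, so T is not injective, hence not bijective.
The image of T is {1, 2, 5, 6, 7, 10, 12}, which has 7 elements.

7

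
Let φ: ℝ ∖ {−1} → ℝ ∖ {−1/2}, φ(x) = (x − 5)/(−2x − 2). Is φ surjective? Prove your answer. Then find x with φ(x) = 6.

-7/13

For any y ≠ −1/2, solving y(−2x − 2) = x − 5 for x gives a well-defined x ≠ −1. So φ is surjective.
Solving φ(x) = 6: cross-multiplying gives x − 5 = 6(−2x − 2), which rearranges to 13x = −7, so x = −7/13.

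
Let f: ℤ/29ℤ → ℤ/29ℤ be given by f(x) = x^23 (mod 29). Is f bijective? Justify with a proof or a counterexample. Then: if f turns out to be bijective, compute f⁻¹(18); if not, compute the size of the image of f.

Since 29 is prime, the nonzero elements of ℤ/29ℤ form a cyclic group of order 28.
As gcd(23, 28) = 1, raising to the 23rd power is a bijection on this group: if u^23 ≡ v^23 then (uv^{−1})^23 = 1, and the only element of order dividing gcd(23, 28) = 1 is 1, so u = v.
With f(0) = 0 this makes f injective on all of ℤ/29ℤ, hence bijective (finite equal-size domain and codomain). In particular f is bijective.
Since f is bijective, we find the preimage of 18. The inverse of x ↦ x^23 on (ℤ/29ℤ)^× is x ↦ x^11, because 23·11 = 253 = 9·28 + 1 ≡ 1 (mod 28) and x^{28} = 1 for x ≠ 0 (Fermat). So f⁻¹(18) = 18^11 mod 29.
Repeated squaring mod 29: 18^1 ≡ 18, 18^2 ≡ 18² = 324 ≡ 5, 18^4 ≡ 5² = 25, 18^8 ≡ 25² = 625 ≡ 16. Since 11 = 8 + 2 + 1, 18^11 ≡ 16·5·18: 16·5 = 80 ≡ 22, then 22·18 = 396 ≡ 19. So 18^11 ≡ 19 (mod 29).
Hence f⁻¹(18) = 19.

19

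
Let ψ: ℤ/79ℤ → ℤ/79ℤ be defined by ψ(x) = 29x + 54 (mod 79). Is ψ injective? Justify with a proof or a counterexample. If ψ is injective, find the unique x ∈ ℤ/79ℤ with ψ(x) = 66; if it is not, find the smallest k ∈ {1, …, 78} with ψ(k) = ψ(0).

44

Recall: injectivity means: for all x_1, x_2 in the domain, ψ(x_1) = ψ(x_2) implies x_1 = x_2.
If ψ(x_1) = ψ(x_2), then 29x_1 ≡ 29x_2 (mod 79). Because gcd(29, 79) = 1, we may cancel 29 to get x_1 ≡ x_2 (mod 79).
Therefore ψ is injective.
We now compute 29⁻¹ mod 79 explicitly. Euclid's algorithm: 79 = 2·29 + 21, 29 = 1·21 + 8, 21 = 2·8 + 5, 8 = 1·5 + 3, 5 = 1·3 + 2, 3 = 1·2 + 1; back-substituting gives 1 = 30·29 − 11·79, so 29⁻¹ ≡ 30 (mod 79).
Since ψ is injective, we compute ψ⁻¹(66): solve 29x + 54 ≡ 66 (mod 79), i.e. 29x ≡ 12 (mod 79).
Multiplying by 29⁻¹ = 30 gives x ≡ 30·12 = 360 = 4·79 + 44 ≡ 44 (mod 79).
Check: ψ(44) = 29·44 + 54 = 1330 = 16·79 + 66 ≡ 66 (mod 79).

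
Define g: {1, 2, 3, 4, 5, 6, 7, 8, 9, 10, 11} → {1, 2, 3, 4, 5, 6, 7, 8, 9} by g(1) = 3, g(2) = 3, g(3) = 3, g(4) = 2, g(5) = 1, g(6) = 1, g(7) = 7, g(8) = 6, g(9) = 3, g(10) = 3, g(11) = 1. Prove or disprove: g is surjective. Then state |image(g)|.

5

No element maps to 4, so g is not surjective.
The image of g is {1, 2, 3, 6, 7}, which has 5 elements.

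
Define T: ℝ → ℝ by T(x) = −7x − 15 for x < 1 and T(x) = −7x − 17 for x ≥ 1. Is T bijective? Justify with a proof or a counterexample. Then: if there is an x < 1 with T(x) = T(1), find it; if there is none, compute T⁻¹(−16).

Both pieces are strictly decreasing (slopes −7 and −7), so each is injective on its own interval.
The left piece maps (−∞, 1) onto (−22, ∞); the right piece maps [1, ∞) onto (−∞, −24].
The images leave a gap (−22 has no preimage), so T is not surjective, hence not bijective.
Because the two images are disjoint, no x < 1 has T(x) = T(1), so we compute T⁻¹(−16): −16 lies in (−22, ∞), so solve −7x − 15 = −16: x = (−16 + 15)/(−7) = 1/7.

1/7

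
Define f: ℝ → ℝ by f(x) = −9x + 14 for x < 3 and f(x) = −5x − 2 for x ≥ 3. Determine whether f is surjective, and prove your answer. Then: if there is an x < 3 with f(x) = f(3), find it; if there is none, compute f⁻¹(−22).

Both pieces are strictly decreasing (slopes −9 and −5), so each is injective on its own interval.
The left piece maps (−∞, 3) onto (−13, ∞); the right piece maps [3, ∞) onto (−∞, −17].
The union (−13, ∞) ∪ (−∞, −17] omits the interval between −13 and −17; in particular −13 has no preimage. So f is not surjective.
Because the two images are disjoint, no x < 3 has f(x) = f(3), so we compute f⁻¹(−22): −22 lies in (−∞, −17], so solve −5x − 2 = −22: x = (−22 + 2)/(−5) = 4.

4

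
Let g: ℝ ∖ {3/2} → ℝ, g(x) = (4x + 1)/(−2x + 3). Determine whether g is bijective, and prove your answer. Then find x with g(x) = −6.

19/8

If g(x) = −2, cross-multiplying gives −2(4x + 1) = 4(−2x + 3), which simplifies to −2 = 12 — false.  So −2 has no preimage and g is not surjective.
Therefore g is not bijective.
Solving g(x) = −6: cross-multiplying gives 4x + 1 = −6(−2x + 3), which rearranges to −8x = −19, so x = 19/8.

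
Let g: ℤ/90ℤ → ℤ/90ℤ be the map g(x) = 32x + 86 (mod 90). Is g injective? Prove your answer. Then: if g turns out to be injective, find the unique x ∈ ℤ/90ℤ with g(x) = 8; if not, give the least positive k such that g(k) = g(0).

By definition, g is injective when g(a) = g(b) forces a = b.
We have gcd(32, 90) = 2 > 1. Taking a = 0 and b = 45: g(0) = 86 and g(45) = 32·45 + 86 = 1526 ≡ 86 (mod 90).
So g(0) = g(45) while 0 ≠ 45, therefore g is not injective.
Since g is not injective, we find the least positive k with g(k) = g(0): this means 32k ≡ 0 (mod 90), i.e. 90 ∣ 32k. Since gcd(32, 90) = 2, dividing through by 2 this holds exactly when 45 ∣ 16k, and as gcd(16, 45) = 1, exactly when 45 ∣ k.
The smallest positive such k is 45.

45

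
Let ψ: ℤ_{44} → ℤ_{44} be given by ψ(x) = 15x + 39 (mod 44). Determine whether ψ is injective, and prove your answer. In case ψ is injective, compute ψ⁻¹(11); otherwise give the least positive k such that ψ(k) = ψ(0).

Suppose ψ(u) = ψ(v) in ℤ_{44}. Then 15u + 39 ≡ 15v + 39 (mod 44), so 15(u − v) ≡ 0 (mod 44).
Since gcd(15, 44) = 1, 15 is invertible modulo 44, thus u − v ≡ 0 (mod 44), i.e. u = v.
Therefore ψ is injective.
We now compute 15⁻¹ mod 44 explicitly. Euclid's algorithm: 44 = 2·15 + 14, 15 = 1·14 + 1; back-substituting gives 1 = 3·15 − 1·44, so 15⁻¹ ≡ 3 (mod 44).
Since ψ is injective, we compute ψ⁻¹(11): solve 15x + 39 ≡ 11 (mod 44), i.e. 15x ≡ 16 (mod 44).
Multiplying by 15⁻¹ = 3 gives x ≡ 3·16 = 48 = 1·44 + 4 ≡ 4 (mod 44).
Check: ψ(4) = 15·4 + 39 = 99 = 2·44 + 11 ≡ 11 (mod 44).

4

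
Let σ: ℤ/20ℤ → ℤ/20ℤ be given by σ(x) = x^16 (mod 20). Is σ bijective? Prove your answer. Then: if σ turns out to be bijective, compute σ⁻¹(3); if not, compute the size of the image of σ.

σ(1) = 1^16 = 1.
σ(3): Repeated squaring mod 20: 3^1 ≡ 3, 3^2 ≡ 3² = 9, 3^4 ≡ 9² = 81 ≡ 1, 3^8 ≡ 1² = 1, 3^16 ≡ 1² = 1. So 3^16 ≡ 1 (mod 20).
So σ(1) = σ(3) = 1 while 1 ≠ 3, therefore σ is not injective, hence not bijective.
Since σ is not bijective, we determine |image(σ)|. Computing x^16 mod 20 for each x (by repeated squaring, reducing mod 20 at every step), the values σ(0), σ(1), …, σ(19) are: 0, 1, 16, 1, 16, 5, 16, 1, 16, 1, 0, 1, 16, 1, 16, 5, 16, 1, 16, 1.
The distinct values are {0, 1, 5, 16}; there are 4 of them.

4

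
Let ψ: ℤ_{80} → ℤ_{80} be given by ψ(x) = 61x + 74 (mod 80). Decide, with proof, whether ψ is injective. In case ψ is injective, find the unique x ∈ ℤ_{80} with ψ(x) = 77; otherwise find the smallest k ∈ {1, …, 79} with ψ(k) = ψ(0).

Suppose ψ(x_1) = ψ(x_2) in ℤ_{80}. Then 61x_1 + 74 ≡ 61x_2 + 74 (mod 80), hence 61(x_1 − x_2) ≡ 0 (mod 80).
Since gcd(61, 80) = 1, 61 is invertible modulo 80, hence x_1 − x_2 ≡ 0 (mod 80), i.e. x_1 = x_2.
So ψ is injective.
We now compute 61⁻¹ mod 80 explicitly. Euclid's algorithm: 80 = 1·61 + 19, 61 = 3·19 + 4, 19 = 4·4 + 3, 4 = 1·3 + 1; back-substituting gives 1 = 21·61 − 16·80, so 61⁻¹ ≡ 21 (mod 80).
Since ψ is injective, we find ψ⁻¹(77): we need 61x ≡ 77 − 74 ≡ 3 (mod 80). Using 61⁻¹ = 21: x ≡ 21·3 = 63, so x = 63.
Check: ψ(63) = 61·63 + 74 = 3917 = 48·80 + 77 ≡ 77 (mod 80).

63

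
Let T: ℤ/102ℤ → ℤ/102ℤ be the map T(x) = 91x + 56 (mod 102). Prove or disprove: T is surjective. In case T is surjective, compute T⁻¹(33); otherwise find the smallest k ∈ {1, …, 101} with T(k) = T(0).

67

Recall: T is surjective if every y in the codomain equals T(x) for some x in the domain.
Since gcd(91, 102) = 1, 91 is invertible modulo 102. Euclid's algorithm: 102 = 1·91 + 11, 91 = 8·11 + 3, 11 = 3·3 + 2, 3 = 1·2 + 1; back-substituting gives 1 = 37·91 − 33·102, so 91⁻¹ ≡ 37 (mod 102).
For any y ∈ ℤ/102ℤ, x = 37(y − 56) mod 102 satisfies T(x) = 91·37(y − 56) + 56 ≡ y (since 91·37 ≡ 1 mod 102). So every y has a preimage.
So T is surjective.
Since T is surjective, we compute T⁻¹(33): solve 91x + 56 ≡ 33 (mod 102), i.e. 91x ≡ 79 (mod 102).
Multiplying by 91⁻¹ = 37 gives x ≡ 37·79 = 2923 = 28·102 + 67 ≡ 67 (mod 102).
Check: T(67) = 91·67 + 56 = 6153 = 60·102 + 33 ≡ 33 (mod 102).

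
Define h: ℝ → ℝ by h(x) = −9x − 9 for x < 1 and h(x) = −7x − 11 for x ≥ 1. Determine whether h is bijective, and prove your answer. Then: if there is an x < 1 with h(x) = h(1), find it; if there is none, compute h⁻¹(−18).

1

Both pieces are strictly decreasing (slopes −9 and −7), so each is injective on its own interval.
The left piece maps (−∞, 1) onto (−18, ∞); the right piece maps [1, ∞) onto (−∞, −18].
Since −18 = −18, the images partition ℝ: h is injective and surjective, hence bijective.
Because the two images are disjoint, no x < 1 has h(x) = h(1), so we compute h⁻¹(−18): −18 lies in (−∞, −18], so solve −7x − 11 = −18: x = (−18 + 11)/(−7) = 1.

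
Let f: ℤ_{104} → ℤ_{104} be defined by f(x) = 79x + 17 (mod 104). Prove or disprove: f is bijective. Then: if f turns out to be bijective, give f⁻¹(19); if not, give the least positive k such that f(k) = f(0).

Recall: f is injective if f(u) = f(v) implies u = v.
If f(u) = f(v), then 79u ≡ 79v (mod 104). Because gcd(79, 104) = 1, we may cancel 79 to get u ≡ v (mod 104).
We now compute 79⁻¹ mod 104 explicitly. Euclid's algorithm: 104 = 1·79 + 25, 79 = 3·25 + 4, 25 = 6·4 + 1; back-substituting gives 1 = 79·79 − 60·104, so 79⁻¹ ≡ 79 (mod 104).
For any y ∈ ℤ_{104}, x = 79(y − 17) mod 104 satisfies f(x) = 79·79(y − 17) + 17 ≡ y (since 79·79 ≡ 1 mod 104). So every y has a preimage.
Hence f is bijective.
Since f is bijective, we find f⁻¹(19): we need 79x ≡ 19 − 17 ≡ 2 (mod 104). Using 79⁻¹ = 79: x ≡ 79·2 = 158 = 1·104 + 54, so x = 54.
Check: f(54) = 79·54 + 17 = 4283 = 41·104 + 19 ≡ 19 (mod 104).

54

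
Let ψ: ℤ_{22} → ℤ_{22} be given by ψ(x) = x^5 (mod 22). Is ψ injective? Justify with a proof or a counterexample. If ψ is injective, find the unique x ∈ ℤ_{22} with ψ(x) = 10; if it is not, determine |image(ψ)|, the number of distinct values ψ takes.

6

ψ(1) = 1^5 = 1.
ψ(3): Repeated squaring mod 22: 3^1 ≡ 3, 3^2 ≡ 3² = 9, 3^4 ≡ 9² = 81 ≡ 15. Since 5 = 4 + 1, 3^5 ≡ 15·3: 15·3 = 45 ≡ 1. So 3^5 ≡ 1 (mod 22).
So ψ(1) = ψ(3) = 1 while 1 ≠ 3, therefore ψ is not injective.
Since ψ is not injective, we determine |image(ψ)|. Computing x^5 mod 22 for each x (by repeated squaring, reducing mod 22 at every step), the values ψ(0), ψ(1), …, ψ(21) are: 0, 1, 10, 1, 12, 1, 10, 21, 10, 1, 10, 11, 12, 21, 12, 1, 12, 21, 10, 21, 12, 21.
The distinct values are {0, 1, 10, 11, 12, 21}; there are 6 of them.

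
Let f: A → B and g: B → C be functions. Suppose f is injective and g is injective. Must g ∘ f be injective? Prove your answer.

injective

Suppose (g ∘ f)(a) = (g ∘ f)(b), i.e. g(f(a)) = g(f(b)).
Since g is injective, f(a) = f(b). Since f is injective, a = b. Hence g ∘ f is injective.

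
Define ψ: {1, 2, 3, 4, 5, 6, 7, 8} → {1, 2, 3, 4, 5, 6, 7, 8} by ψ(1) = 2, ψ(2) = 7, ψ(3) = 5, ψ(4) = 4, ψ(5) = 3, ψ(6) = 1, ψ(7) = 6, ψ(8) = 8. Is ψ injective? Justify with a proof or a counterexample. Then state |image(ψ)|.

8

The values ψ(1), …, ψ(8) are 2, 7, 5, 4, 3, 1, 6, 8 — all distinct.
So ψ(s) = ψ(t) only when s = t, and ψ is injective.
The image of ψ is {1, 2, 3, 4, 5, 6, 7, 8}, which has 8 elements.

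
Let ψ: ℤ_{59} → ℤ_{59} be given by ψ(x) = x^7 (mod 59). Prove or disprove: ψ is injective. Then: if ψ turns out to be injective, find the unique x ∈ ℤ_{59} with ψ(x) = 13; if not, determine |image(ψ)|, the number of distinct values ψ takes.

47

Since 59 is prime, the nonzero elements of ℤ_{59} form a cyclic group of order 58.
As gcd(7, 58) = 1, raising to the 7th power is a bijection on this group: if u^7 ≡ v^7 then (uv^{−1})^7 = 1, and the only element of order dividing gcd(7, 58) = 1 is 1, so u = v.
With ψ(0) = 0 this makes ψ injective on all of ℤ_{59}, hence bijective (finite equal-size domain and codomain). In particular ψ is injective.
Since ψ is injective, we find the preimage of 13. The inverse of x ↦ x^7 on (ℤ_{59})^× is x ↦ x^25, because 7·25 = 175 = 3·58 + 1 ≡ 1 (mod 58) and x^{58} = 1 for x ≠ 0 (Fermat). So ψ⁻¹(13) = 13^25 mod 59.
Repeated squaring mod 59: 13^1 ≡ 13, 13^2 ≡ 13² = 169 ≡ 51, 13^4 ≡ 51² = 2601 ≡ 5, 13^8 ≡ 5² = 25, 13^16 ≡ 25² = 625 ≡ 35. Since 25 = 16 + 8 + 1, 13^25 ≡ 35·25·13: 35·25 = 875 ≡ 49, then 49·13 = 637 ≡ 47. So 13^25 ≡ 47 (mod 59).
Hence ψ⁻¹(13) = 47.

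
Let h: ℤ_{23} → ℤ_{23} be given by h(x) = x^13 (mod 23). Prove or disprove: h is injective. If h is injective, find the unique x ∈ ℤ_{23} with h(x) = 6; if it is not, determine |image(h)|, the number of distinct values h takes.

Since 23 is prime, the nonzero elements of ℤ_{23} form a cyclic group of order 22.
As gcd(13, 22) = 1, raising to the 13th power is a bijection on this group: if x_1^13 ≡ x_2^13 then (x_1x_2^{−1})^13 = 1, and the only element of order dividing gcd(13, 22) = 1 is 1, so x_1 = x_2.
With h(0) = 0 this makes h injective on all of ℤ_{23}, hence bijective (finite equal-size domain and codomain). In particular h is injective.
Since h is injective, we find the preimage of 6. The inverse of x ↦ x^13 on (ℤ_{23})^× is x ↦ x^17, because 13·17 = 221 = 10·22 + 1 ≡ 1 (mod 22) and x^{22} = 1 for x ≠ 0 (Fermat). So h⁻¹(6) = 6^17 mod 23.
Repeated squaring mod 23: 6^1 ≡ 6, 6^2 ≡ 6² = 36 ≡ 13, 6^4 ≡ 13² = 169 ≡ 8, 6^8 ≡ 8² = 64 ≡ 18, 6^16 ≡ 18² = 324 ≡ 2. Since 17 = 16 + 1, 6^17 ≡ 2·6: 2·6 = 12. So 6^17 ≡ 12 (mod 23).
Hence h⁻¹(6) = 12.

12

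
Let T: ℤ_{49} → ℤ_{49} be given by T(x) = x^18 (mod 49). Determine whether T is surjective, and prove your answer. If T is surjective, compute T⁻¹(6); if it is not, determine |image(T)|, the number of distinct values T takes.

T(3): Repeated squaring mod 49: 3^1 ≡ 3, 3^2 ≡ 3² = 9, 3^4 ≡ 9² = 81 ≡ 32, 3^8 ≡ 32² = 1024 ≡ 44, 3^16 ≡ 44² = 1936 ≡ 25. Since 18 = 16 + 2, 3^18 ≡ 25·9: 25·9 = 225 ≡ 29. So 3^18 ≡ 29 (mod 49).
T(5): Repeated squaring mod 49: 5^1 ≡ 5, 5^2 ≡ 5² = 25, 5^4 ≡ 25² = 625 ≡ 37, 5^8 ≡ 37² = 1369 ≡ 46, 5^16 ≡ 46² = 2116 ≡ 9. Since 18 = 16 + 2, 5^18 ≡ 9·25: 9·25 = 225 ≡ 29. So 5^18 ≡ 29 (mod 49).
So T(3) = T(5) = 29 while 3 ≠ 5, thus T is not injective.
A non-injective map from the 49-element set ℤ_{49} to itself takes at most 48 distinct values, so it cannot be surjective. Hence T is not surjective.
Since T is not surjective, we determine |image(T)|. Computing x^18 mod 49 for each x (by repeated squaring, reducing mod 49 at every step), the values T(0), T(1), …, T(48) are: 0, 1, 43, 29, 36, 29, 22, 0, 29, 8, 22, 43, 15, 43, 0, 8, 22, 15, 1, 1, 15, 0, 36, 36, 8, 8, 36, 36, 0, 15, 1, 1, 15, 22, 8, 0, 43, 15, 43, 22, 8, 29, 0, 22, 29, 36, 29, 43, 1.
The distinct values are {0, 1, 8, 15, 22, 29, 36, 43}; there are 8 of them.

8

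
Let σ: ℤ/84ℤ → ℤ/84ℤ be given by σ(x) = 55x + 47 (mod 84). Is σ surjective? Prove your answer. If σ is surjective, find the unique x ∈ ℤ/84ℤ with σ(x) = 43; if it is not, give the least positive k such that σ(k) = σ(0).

By definition, σ is surjective if every y in the codomain equals σ(x) for some x in the domain.
Since gcd(55, 84) = 1, 55 is invertible modulo 84. Euclid's algorithm: 84 = 1·55 + 29, 55 = 1·29 + 26, 29 = 1·26 + 3, 26 = 8·3 + 2, 3 = 1·2 + 1; back-substituting gives 1 = 55·55 − 36·84, so 55⁻¹ ≡ 55 (mod 84).
For any y ∈ ℤ/84ℤ, x = 55(y − 47) mod 84 satisfies σ(x) = 55·55(y − 47) + 47 ≡ y (since 55·55 ≡ 1 mod 84). So every y has a preimage.
Thus σ is surjective.
Since σ is surjective, we compute σ⁻¹(43): solve 55x + 47 ≡ 43 (mod 84), i.e. 55x ≡ 80 (mod 84).
Multiplying by 55⁻¹ = 55 gives x ≡ 55·80 = 4400 = 52·84 + 32 ≡ 32 (mod 84).
Check: σ(32) = 55·32 + 47 = 1807 = 21·84 + 43 ≡ 43 (mod 84).

32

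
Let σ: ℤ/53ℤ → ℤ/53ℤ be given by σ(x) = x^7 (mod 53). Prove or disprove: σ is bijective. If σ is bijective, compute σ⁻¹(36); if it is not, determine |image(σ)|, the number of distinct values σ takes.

24

Since 53 is prime, the nonzero elements of ℤ/53ℤ form a cyclic group of order 52.
As gcd(7, 52) = 1, raising to the 7th power is a bijection on this group: if a^7 ≡ b^7 then (ab^{−1})^7 = 1, and the only element of order dividing gcd(7, 52) = 1 is 1, so a = b.
With σ(0) = 0 this makes σ injective on all of ℤ/53ℤ, hence bijective (finite equal-size domain and codomain). In particular σ is bijective.
Since σ is bijective, we find the preimage of 36. The inverse of x ↦ x^7 on (ℤ/53ℤ)^× is x ↦ x^15, because 7·15 = 105 = 2·52 + 1 ≡ 1 (mod 52) and x^{52} = 1 for x ≠ 0 (Fermat). So σ⁻¹(36) = 36^15 mod 53.
Repeated squaring mod 53: 36^1 ≡ 36, 36^2 ≡ 36² = 1296 ≡ 24, 36^4 ≡ 24² = 576 ≡ 46, 36^8 ≡ 46² = 2116 ≡ 49. Since 15 = 8 + 4 + 2 + 1, 36^15 ≡ 49·46·24·36: 49·46 = 2254 ≡ 28, then 28·24 = 672 ≡ 36, then 36·36 = 1296 ≡ 24. So 36^15 ≡ 24 (mod 53).
Hence σ⁻¹(36) = 24.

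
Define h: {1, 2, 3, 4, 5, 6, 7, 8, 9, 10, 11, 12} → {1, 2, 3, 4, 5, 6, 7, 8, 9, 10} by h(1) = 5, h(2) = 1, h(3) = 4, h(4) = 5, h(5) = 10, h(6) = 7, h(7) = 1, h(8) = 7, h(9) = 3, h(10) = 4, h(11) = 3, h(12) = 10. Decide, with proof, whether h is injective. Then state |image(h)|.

6

h(1) = 5 = h(4) with 1 ≠ 4, so h is not injective.
The image of h is {1, 3, 4, 5, 7, 10}, which has 6 elements.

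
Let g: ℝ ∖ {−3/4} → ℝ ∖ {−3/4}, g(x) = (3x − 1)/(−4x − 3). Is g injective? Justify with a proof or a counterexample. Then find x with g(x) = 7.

-20/31

Suppose g(a) = g(b). Cross-multiplying: (3a − 1)(−4b − 3) = (3b − 1)(−4a − 3).
Expanding both sides and cancelling the symmetric terms leaves −13·(a − b) = 0. Since −13 ≠ 0, a = b. Thus g is injective.
Solving g(x) = 7: cross-multiplying gives 3x − 1 = 7(−4x − 3), which rearranges to 31x = −20, so x = −20/31.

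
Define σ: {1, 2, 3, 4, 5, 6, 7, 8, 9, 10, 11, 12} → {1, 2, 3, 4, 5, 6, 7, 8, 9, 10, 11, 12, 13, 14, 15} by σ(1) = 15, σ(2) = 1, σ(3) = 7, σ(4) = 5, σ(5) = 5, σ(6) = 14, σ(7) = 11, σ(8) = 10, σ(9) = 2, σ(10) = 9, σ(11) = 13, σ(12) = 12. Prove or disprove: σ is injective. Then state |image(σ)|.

σ(4) = 5 = σ(5) with 4 ≠ 5, so σ is not injective.
The image of σ is {1, 2, 5, 7, 9, 10, 11, 12, 13, 14, 15}, which has 11 elements.

11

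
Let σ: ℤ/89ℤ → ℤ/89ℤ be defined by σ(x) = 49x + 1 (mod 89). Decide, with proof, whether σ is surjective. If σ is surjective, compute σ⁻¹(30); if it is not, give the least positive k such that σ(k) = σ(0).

Since gcd(49, 89) = 1, 49 is invertible modulo 89. Euclid's algorithm: 89 = 1·49 + 40, 49 = 1·40 + 9, 40 = 4·9 + 4, 9 = 2·4 + 1; back-substituting gives 1 = 20·49 − 11·89, so 49⁻¹ ≡ 20 (mod 89).
Then y ↦ 20(y − 1) is a two-sided inverse to σ, so every y ∈ ℤ/89ℤ has a preimage.
Thus σ is surjective.
Since σ is surjective, we find σ⁻¹(30): we need 49x ≡ 30 − 1 ≡ 29 (mod 89). Using 49⁻¹ = 20: x ≡ 20·29 = 580 = 6·89 + 46, so x = 46.
Check: σ(46) = 49·46 + 1 = 2255 = 25·89 + 30 ≡ 30 (mod 89).

46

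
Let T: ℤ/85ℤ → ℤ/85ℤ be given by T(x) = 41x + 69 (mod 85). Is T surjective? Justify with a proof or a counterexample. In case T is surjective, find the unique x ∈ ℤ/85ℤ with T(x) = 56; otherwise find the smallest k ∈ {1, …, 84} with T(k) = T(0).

Recall that T is surjective if every y in the codomain equals T(x) for some x in the domain.
Since gcd(41, 85) = 1, 41 is invertible modulo 85. Euclid's algorithm: 85 = 2·41 + 3, 41 = 13·3 + 2, 3 = 1·2 + 1; back-substituting gives 1 = 56·41 − 27·85, so 41⁻¹ ≡ 56 (mod 85).
Then y ↦ 56(y − 69) is a two-sided inverse to T, so every y ∈ ℤ/85ℤ has a preimage.
So T is surjective.
Since T is surjective, we compute T⁻¹(56): solve 41x + 69 ≡ 56 (mod 85), i.e. 41x ≡ 72 (mod 85).
Multiplying by 41⁻¹ = 56 gives x ≡ 56·72 = 4032 = 47·85 + 37 ≡ 37 (mod 85).
Check: T(37) = 41·37 + 69 = 1586 = 18·85 + 56 ≡ 56 (mod 85).

37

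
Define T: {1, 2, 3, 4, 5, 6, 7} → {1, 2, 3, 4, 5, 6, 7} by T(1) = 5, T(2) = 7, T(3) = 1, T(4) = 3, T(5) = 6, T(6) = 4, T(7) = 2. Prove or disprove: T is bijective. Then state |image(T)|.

The values 5, 7, 1, 3, 6, 4, 2 are a permutation of {1, 2, 3, 4, 5, 6, 7}: each element appears exactly once.
So T is injective and surjective, hence bijective.
The image of T is {1, 2, 3, 4, 5, 6, 7}, which has 7 elements.

7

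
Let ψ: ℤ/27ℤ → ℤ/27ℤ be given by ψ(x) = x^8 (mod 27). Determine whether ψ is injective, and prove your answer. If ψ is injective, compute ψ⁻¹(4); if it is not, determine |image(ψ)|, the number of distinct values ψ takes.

10

ψ(0) = 0^8 = 0.
ψ(3): Repeated squaring mod 27: 3^1 ≡ 3, 3^2 ≡ 3² = 9, 3^4 ≡ 9² = 81 ≡ 0, 3^8 ≡ 0² = 0. So 3^8 ≡ 0 (mod 27).
So ψ(0) = ψ(3) = 0 while 0 ≠ 3, so ψ is not injective.
Since ψ is not injective, we determine |image(ψ)|. Computing x^8 mod 27 for each x (by repeated squaring, reducing mod 27 at every step), the values ψ(0), ψ(1), …, ψ(26) are: 0, 1, 13, 0, 7, 16, 0, 4, 10, 0, 19, 22, 0, 25, 25, 0, 22, 19, 0, 10, 4, 0, 16, 7, 0, 13, 1.
The distinct values are {0, 1, 4, 7, 10, 13, 16, 19, 22, 25}; there are 10 of them.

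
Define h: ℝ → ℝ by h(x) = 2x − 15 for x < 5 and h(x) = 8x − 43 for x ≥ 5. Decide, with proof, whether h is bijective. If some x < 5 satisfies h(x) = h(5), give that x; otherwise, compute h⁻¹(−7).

Both pieces are strictly increasing (slopes 2 and 8), so each is injective on its own interval.
The left piece maps (−∞, 5) onto (−∞, −5); the right piece maps [5, ∞) onto [−3, ∞).
The images leave a gap (−5 has no preimage), so h is not surjective, hence not bijective.
Because the two images are disjoint, no x < 5 has h(x) = h(5), so we compute h⁻¹(−7): −7 lies in (−∞, −5), so solve 2x − 15 = −7: x = (−7 + 15)/2 = 4.

4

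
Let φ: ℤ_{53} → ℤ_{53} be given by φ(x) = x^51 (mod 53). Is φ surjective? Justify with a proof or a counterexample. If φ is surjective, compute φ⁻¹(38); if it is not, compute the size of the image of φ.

7

Since 53 is prime, the nonzero elements of ℤ_{53} form a cyclic group of order 52.
As gcd(51, 52) = 1, raising to the 51st power is a bijection on this group: if x_1^51 ≡ x_2^51 then (x_1x_2^{−1})^51 = 1, and the only element of order dividing gcd(51, 52) = 1 is 1, so x_1 = x_2.
With φ(0) = 0 this makes φ injective on all of ℤ_{53}, hence bijective (finite equal-size domain and codomain). In particular φ is surjective.
Since φ is surjective, we find the preimage of 38. The inverse of x ↦ x^51 on (ℤ_{53})^× is x ↦ x^51, because 51·51 = 2601 = 50·52 + 1 ≡ 1 (mod 52) and x^{52} = 1 for x ≠ 0 (Fermat). So φ⁻¹(38) = 38^51 mod 53.
Repeated squaring mod 53: 38^1 ≡ 38, 38^2 ≡ 38² = 1444 ≡ 13, 38^4 ≡ 13² = 169 ≡ 10, 38^8 ≡ 10² = 100 ≡ 47, 38^16 ≡ 47² = 2209 ≡ 36, 38^32 ≡ 36² = 1296 ≡ 24. Since 51 = 32 + 16 + 2 + 1, 38^51 ≡ 24·36·13·38: 24·36 = 864 ≡ 16, then 16·13 = 208 ≡ 49, then 49·38 = 1862 ≡ 7. So 38^51 ≡ 7 (mod 53).
Hence φ⁻¹(38) = 7.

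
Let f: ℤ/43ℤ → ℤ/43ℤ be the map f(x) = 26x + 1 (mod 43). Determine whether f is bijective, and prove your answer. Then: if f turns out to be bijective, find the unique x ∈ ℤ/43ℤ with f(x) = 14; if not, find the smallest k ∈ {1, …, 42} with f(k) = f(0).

Suppose f(u) = f(v) in ℤ/43ℤ. Then 26u + 1 ≡ 26v + 1 (mod 43), thus 26(u − v) ≡ 0 (mod 43).
Since gcd(26, 43) = 1, 26 is invertible modulo 43, so u − v ≡ 0 (mod 43), i.e. u = v.
We now compute 26⁻¹ mod 43 explicitly. Euclid's algorithm: 43 = 1·26 + 17, 26 = 1·17 + 9, 17 = 1·9 + 8, 9 = 1·8 + 1; back-substituting gives 1 = 5·26 − 3·43, so 26⁻¹ ≡ 5 (mod 43).
For any y ∈ ℤ/43ℤ, x = 5(y − 1) mod 43 satisfies f(x) = 26·5(y − 1) + 1 ≡ y (since 26·5 ≡ 1 mod 43). So every y has a preimage.
So f is bijective.
Since f is bijective, we compute f⁻¹(14): solve 26x + 1 ≡ 14 (mod 43), i.e. 26x ≡ 13 (mod 43).
Multiplying by 26⁻¹ = 5 gives x ≡ 5·13 = 65 = 1·43 + 22 ≡ 22 (mod 43).
Check: f(22) = 26·22 + 1 = 573 = 13·43 + 14 ≡ 14 (mod 43).

22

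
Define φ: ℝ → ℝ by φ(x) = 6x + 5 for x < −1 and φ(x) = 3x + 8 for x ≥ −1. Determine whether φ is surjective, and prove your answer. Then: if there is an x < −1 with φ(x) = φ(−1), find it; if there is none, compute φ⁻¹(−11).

-8/3

Both pieces are strictly increasing (slopes 6 and 3), so each is injective on its own interval.
The left piece maps (−∞, −1) onto (−∞, −1); the right piece maps [−1, ∞) onto [5, ∞).
The union (−∞, −1) ∪ [5, ∞) omits the interval between −1 and 5; in particular −1 has no preimage. So φ is not surjective.
Because the two images are disjoint, no x < −1 has φ(x) = φ(−1), so we compute φ⁻¹(−11): −11 lies in (−∞, −1), so solve 6x + 5 = −11: x = (−11 − 5)/6 = −8/3.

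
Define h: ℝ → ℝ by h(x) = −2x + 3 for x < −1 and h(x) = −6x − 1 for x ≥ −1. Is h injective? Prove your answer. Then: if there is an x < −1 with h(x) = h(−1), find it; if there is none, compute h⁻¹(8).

Both pieces are strictly decreasing (slopes −2 and −6), so each is injective on its own interval.
The left piece maps (−∞, −1) onto (5, ∞); the right piece maps [−1, ∞) onto (−∞, 5].
These images are disjoint, so no value is attained by both pieces. So h is injective.
Because the two images are disjoint, no x < −1 has h(x) = h(−1), so we compute h⁻¹(8): 8 lies in (5, ∞), so solve −2x + 3 = 8: x = (8 − 3)/(−2) = −5/2.

-5/2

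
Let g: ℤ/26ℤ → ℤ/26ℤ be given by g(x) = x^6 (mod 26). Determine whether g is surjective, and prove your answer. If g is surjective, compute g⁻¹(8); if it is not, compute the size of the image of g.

g(1) = 1^6 = 1.
g(3): Repeated squaring mod 26: 3^1 ≡ 3, 3^2 ≡ 3² = 9, 3^4 ≡ 9² = 81 ≡ 3. Since 6 = 4 + 2, 3^6 ≡ 3·9: 3·9 = 27 ≡ 1. So 3^6 ≡ 1 (mod 26).
So g(1) = g(3) = 1 while 1 ≠ 3, thus g is not injective.
A non-injective map from the 26-element set ℤ/26ℤ to itself takes at most 25 distinct values, so it cannot be surjective. So g is not surjective.
Since g is not surjective, we determine |image(g)|. Computing x^6 mod 26 for each x (by repeated squaring, reducing mod 26 at every step), the values g(0), g(1), …, g(25) are: 0, 1, 12, 1, 14, 25, 12, 25, 12, 1, 14, 25, 14, 13, 14, 25, 14, 1, 12, 25, 12, 25, 14, 1, 12, 1.
The distinct values are {0, 1, 12, 13, 14, 25}; there are 6 of them.

6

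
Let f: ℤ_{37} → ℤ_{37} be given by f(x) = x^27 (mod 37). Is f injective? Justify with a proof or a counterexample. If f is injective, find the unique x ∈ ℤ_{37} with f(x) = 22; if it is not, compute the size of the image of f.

5

f(3): Repeated squaring mod 37: 3^1 ≡ 3, 3^2 ≡ 3² = 9, 3^4 ≡ 9² = 81 ≡ 7, 3^8 ≡ 7² = 49 ≡ 12, 3^16 ≡ 12² = 144 ≡ 33. Since 27 = 16 + 8 + 2 + 1, 3^27 ≡ 33·12·9·3: 33·12 = 396 ≡ 26, then 26·9 = 234 ≡ 12, then 12·3 = 36. So 3^27 ≡ 36 (mod 37).
f(4): Repeated squaring mod 37: 4^1 ≡ 4, 4^2 ≡ 4² = 16, 4^4 ≡ 16² = 256 ≡ 34, 4^8 ≡ 34² = 1156 ≡ 9, 4^16 ≡ 9² = 81 ≡ 7. Since 27 = 16 + 8 + 2 + 1, 4^27 ≡ 7·9·16·4: 7·9 = 63 ≡ 26, then 26·16 = 416 ≡ 9, then 9·4 = 36. So 4^27 ≡ 36 (mod 37).
So f(3) = f(4) = 36 while 3 ≠ 4, hence f is not injective.
Since f is not injective, we determine |image(f)|. Computing x^27 mod 37 for each x (by repeated squaring, reducing mod 37 at every step), the values f(0), f(1), …, f(36) are: 0, 1, 6, 36, 36, 31, 31, 1, 31, 1, 1, 36, 1, 31, 6, 6, 1, 31, 6, 31, 6, 36, 31, 31, 6, 36, 1, 36, 36, 6, 36, 6, 6, 1, 1, 31, 36.
The distinct values are {0, 1, 6, 31, 36}; there are 5 of them.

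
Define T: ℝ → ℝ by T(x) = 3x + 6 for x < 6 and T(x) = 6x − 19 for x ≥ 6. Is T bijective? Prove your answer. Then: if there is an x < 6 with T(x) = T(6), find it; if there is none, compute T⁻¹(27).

Both pieces are strictly increasing (slopes 3 and 6), so each is injective on its own interval.
The left piece maps (−∞, 6) onto (−∞, 24); the right piece maps [6, ∞) onto [17, ∞).
These images overlap. In particular T(6) = 17 (right piece), and solving 3x + 6 = 17 on the left piece gives x = 11/3 < 6.
So T(11/3) = T(6) with 11/3 ≠ 6, and T is not injective, hence not bijective. This x = 11/3 is the requested value below 6.

11/3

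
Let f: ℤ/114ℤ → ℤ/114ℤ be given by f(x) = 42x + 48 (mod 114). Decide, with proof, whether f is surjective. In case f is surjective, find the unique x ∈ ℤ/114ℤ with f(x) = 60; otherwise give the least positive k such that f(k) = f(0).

19

Since gcd(42, 114) = 6, we have 42x ≡ 0 (mod 6) for all x, so f(x) ≡ 0 (mod 6).
But 1 ≢ 0 (mod 6), so 1 ∈ ℤ/114ℤ has no preimage. Thus f is not surjective.
Since f is not surjective, we find the least positive k with f(k) = f(0): this means 42k ≡ 0 (mod 114), i.e. 114 ∣ 42k. Since gcd(42, 114) = 6, dividing through by 6 this holds exactly when 19 ∣ 7k, and as gcd(7, 19) = 1, exactly when 19 ∣ k.
The smallest positive such k is 19.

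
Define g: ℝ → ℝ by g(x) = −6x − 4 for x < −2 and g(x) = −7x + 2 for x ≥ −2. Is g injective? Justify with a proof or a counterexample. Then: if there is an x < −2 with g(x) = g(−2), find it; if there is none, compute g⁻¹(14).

-10/3

Both pieces are strictly decreasing (slopes −6 and −7), so each is injective on its own interval.
The left piece maps (−∞, −2) onto (8, ∞); the right piece maps [−2, ∞) onto (−∞, 16].
These images overlap. In particular g(−2) = 16 (right piece), and solving −6x − 4 = 16 on the left piece gives x = −10/3 < −2.
So g(−10/3) = g(−2) with −10/3 ≠ −2, and g is not injective. This x = −10/3 is the requested value below −2.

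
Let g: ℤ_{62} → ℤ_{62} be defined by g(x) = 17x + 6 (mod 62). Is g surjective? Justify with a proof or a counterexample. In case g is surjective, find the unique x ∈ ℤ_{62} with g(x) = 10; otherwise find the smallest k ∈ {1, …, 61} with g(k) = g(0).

Since gcd(17, 62) = 1, 17 is invertible modulo 62. Euclid's algorithm: 62 = 3·17 + 11, 17 = 1·11 + 6, 11 = 1·6 + 5, 6 = 1·5 + 1; back-substituting gives 1 = 11·17 − 3·62, so 17⁻¹ ≡ 11 (mod 62).
For any y ∈ ℤ_{62}, x = 11(y − 6) mod 62 satisfies g(x) = 17·11(y − 6) + 6 ≡ y (since 17·11 ≡ 1 mod 62). So every y has a preimage.
Thus g is surjective.
Since g is surjective, we compute g⁻¹(10): solve 17x + 6 ≡ 10 (mod 62), i.e. 17x ≡ 4 (mod 62).
Multiplying by 17⁻¹ = 11 gives x ≡ 11·4 = 44 ≡ 44 (mod 62).
Check: g(44) = 17·44 + 6 = 754 = 12·62 + 10 ≡ 10 (mod 62).

44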